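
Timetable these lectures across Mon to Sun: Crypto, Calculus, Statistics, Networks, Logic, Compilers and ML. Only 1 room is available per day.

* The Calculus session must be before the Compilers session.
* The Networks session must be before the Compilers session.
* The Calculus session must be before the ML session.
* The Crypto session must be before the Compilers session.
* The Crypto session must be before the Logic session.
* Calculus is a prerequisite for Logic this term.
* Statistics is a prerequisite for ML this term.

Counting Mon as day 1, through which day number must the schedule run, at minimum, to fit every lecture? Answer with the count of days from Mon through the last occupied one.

The precedence chain requires at least 2 distinct days.
With at most 1 per day and 7 lectures, at least 7 days are needed.
7 works (last occupied day: Sun): for example Networks=Wed; ML=Sun; Compilers=Thu; Calculus=Mon; Crypto=Tue; Logic=Fri; Statistics=Sat.

7 days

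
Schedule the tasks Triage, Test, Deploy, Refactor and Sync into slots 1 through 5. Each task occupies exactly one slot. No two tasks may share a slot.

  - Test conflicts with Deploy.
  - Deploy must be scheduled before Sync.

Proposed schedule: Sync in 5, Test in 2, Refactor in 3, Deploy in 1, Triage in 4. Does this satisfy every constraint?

Yes

Test conflicts with Deploy — holds.
Deploy must be scheduled before Sync — holds.
No two tasks may share a slot — holds.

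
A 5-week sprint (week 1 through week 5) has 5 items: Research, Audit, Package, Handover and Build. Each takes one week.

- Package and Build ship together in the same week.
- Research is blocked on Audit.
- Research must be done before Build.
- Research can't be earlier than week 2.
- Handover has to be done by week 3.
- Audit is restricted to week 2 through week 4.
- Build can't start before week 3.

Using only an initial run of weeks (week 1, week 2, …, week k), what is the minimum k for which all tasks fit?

The precedence chain requires at least 3 distinct weeks.
Propagating the time windows through the other constraints, Package can't land before week 4, so the schedule must run through at least week 4.
4 works (last occupied week: week 4): for example Research -> week 3, Build -> week 4, Package -> week 4, Audit -> week 2, Handover -> week 1.

4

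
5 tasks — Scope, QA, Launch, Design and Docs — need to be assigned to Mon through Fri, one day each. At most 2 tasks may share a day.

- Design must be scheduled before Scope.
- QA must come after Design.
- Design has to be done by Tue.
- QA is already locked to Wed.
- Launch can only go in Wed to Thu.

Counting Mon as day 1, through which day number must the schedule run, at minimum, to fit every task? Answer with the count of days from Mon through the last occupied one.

3 days

The precedence chain requires at least 2 distinct days.
With at most 2 per day and 5 tasks, at least 3 days are needed.
QA can't be placed before Wed — that is day 3 counting from Mon — so the schedule must run through at least 3 days.
3 works (last occupied day: Wed): for example Design -> Mon, Docs -> Mon, Launch -> Wed, QA -> Wed, Scope -> Tue.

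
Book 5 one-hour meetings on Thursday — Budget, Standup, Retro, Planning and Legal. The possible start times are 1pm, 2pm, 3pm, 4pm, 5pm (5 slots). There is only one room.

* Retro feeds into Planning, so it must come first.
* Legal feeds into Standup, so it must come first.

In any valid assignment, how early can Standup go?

2pm

Precedence pushes Standup to at least 2pm.
Standup at 2pm is achievable: Budget in 5pm; Legal in 1pm; Planning in 4pm; Retro in 3pm; Standup in 2pm.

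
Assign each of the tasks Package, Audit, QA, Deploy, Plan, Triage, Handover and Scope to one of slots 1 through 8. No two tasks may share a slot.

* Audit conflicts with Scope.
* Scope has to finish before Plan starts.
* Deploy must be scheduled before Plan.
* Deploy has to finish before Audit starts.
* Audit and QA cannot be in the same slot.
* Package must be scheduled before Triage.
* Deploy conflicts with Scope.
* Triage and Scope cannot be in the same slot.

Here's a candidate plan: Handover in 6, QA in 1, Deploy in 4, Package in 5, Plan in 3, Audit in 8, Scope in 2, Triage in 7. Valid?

No. Deploy must be scheduled before Plan is not satisfied.

Scope has to finish before Plan starts — holds.
Audit conflicts with Scope — holds.
Deploy conflicts with Scope — holds.
Triage and Scope cannot be in the same slot — holds.
Deploy must be scheduled before Plan — violated.
Deploy has to finish before Audit starts — holds.
No two tasks may share a slot — holds.
Audit and QA cannot be in the same slot — holds.
Package must be scheduled before Triage — holds.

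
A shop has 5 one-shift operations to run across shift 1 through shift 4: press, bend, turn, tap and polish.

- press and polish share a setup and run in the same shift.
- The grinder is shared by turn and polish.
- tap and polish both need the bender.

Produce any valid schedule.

turn=shift 2; press=shift 1; tap=shift 2; polish=shift 1; bend=shift 1

Checking: turn(shift 2) != polish(shift 1); tap(shift 2) != polish(shift 1); press = polish = shift 1.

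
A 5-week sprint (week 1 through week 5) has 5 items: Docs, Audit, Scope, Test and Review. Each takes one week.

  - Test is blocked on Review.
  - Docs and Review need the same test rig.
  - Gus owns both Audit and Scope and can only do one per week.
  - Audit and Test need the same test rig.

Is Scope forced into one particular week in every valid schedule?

Scope can be week 1 (e.g. Docs -> week 2, Review -> week 1, Test -> week 2, Audit -> week 3, Scope -> week 1) or week 2 (e.g. Test in week 2; Audit in week 1; Review in week 1; Docs in week 2; Scope in week 2).

No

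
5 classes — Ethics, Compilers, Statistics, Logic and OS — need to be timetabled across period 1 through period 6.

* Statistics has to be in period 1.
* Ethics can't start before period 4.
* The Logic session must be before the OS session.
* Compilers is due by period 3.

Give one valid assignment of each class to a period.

OS=period 2; Ethics=period 4; Statistics=period 1; Compilers=period 1; Logic=period 1

Checking: Logic(period 1) before OS(period 2); Ethics=period 4 in [period 4,period 6]; Compilers=period 1 in [period 1,period 3]; Statistics=period 1 in [period 1,period 1].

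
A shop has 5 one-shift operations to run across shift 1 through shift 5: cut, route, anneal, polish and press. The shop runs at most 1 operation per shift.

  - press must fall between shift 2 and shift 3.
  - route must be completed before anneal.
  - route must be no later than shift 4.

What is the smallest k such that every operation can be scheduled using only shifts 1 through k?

The precedence chain requires at least 2 distinct shifts.
With at most 1 per shift and 5 operations, at least 5 shifts are needed.
5 works (last occupied shift: shift 5): for example route=shift 1; polish=shift 5; anneal=shift 3; cut=shift 4; press=shift 2.

5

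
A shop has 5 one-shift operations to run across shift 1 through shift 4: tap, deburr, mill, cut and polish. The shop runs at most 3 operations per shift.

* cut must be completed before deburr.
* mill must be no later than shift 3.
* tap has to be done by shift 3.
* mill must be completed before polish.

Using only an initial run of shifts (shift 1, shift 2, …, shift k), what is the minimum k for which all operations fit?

The precedence chain requires at least 2 distinct shifts.
With at most 3 per shift and 5 operations, at least 2 shifts are needed.
2 works (last occupied shift: shift 2): for example polish -> shift 2, cut -> shift 1, deburr -> shift 2, mill -> shift 1, tap -> shift 1.

2 shifts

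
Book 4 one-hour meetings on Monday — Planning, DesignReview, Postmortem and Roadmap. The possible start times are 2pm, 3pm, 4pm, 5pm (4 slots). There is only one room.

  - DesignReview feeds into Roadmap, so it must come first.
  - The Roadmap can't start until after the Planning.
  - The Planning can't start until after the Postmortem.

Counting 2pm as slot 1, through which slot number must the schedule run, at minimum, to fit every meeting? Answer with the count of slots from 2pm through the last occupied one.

The precedence chain requires at least 3 distinct slots.
With at most 1 per slot and 4 meetings, at least 4 slots are needed.
4 works (last occupied slot: 5pm): for example DesignReview=4pm, Postmortem=2pm, Roadmap=5pm, Planning=3pm.

4 slots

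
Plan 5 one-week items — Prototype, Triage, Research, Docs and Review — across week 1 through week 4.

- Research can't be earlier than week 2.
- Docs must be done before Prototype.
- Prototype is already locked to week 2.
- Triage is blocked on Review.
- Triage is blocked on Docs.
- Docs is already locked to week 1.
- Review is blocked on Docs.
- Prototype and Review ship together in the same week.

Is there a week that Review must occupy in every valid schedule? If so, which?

week 2

Precedence pushes Review to at least week 2; Review must be in the same week as Prototype, which can't be after week 2, so Review is at most week 2.
So Review is pinned to week 2.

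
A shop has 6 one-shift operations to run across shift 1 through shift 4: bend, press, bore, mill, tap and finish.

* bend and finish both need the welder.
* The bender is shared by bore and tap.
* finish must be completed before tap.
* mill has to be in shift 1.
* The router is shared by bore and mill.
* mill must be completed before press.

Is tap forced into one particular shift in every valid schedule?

tap can be shift 2 (e.g. tap=shift 2; mill=shift 1; press=shift 2; bore=shift 3; finish=shift 1; bend=shift 2) or shift 3 (e.g. bore in shift 2, mill in shift 1, tap in shift 3, finish in shift 1, press in shift 2, bend in shift 2).

No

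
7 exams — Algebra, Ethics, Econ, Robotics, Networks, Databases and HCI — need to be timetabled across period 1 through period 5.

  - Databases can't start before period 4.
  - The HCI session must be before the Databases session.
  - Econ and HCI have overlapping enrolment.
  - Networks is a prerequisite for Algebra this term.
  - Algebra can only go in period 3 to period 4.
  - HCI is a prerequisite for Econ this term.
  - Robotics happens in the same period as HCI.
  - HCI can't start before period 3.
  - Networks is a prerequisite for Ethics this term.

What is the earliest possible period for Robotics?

period 3

Robotics must be in the same period as HCI, which can't be before period 3, so Robotics is at least period 3; Robotics must be in the same period as HCI, which can't be after period 4, so Robotics is at most period 4.
Robotics at period 3 is achievable: HCI=period 3; Algebra=period 3; Databases=period 4; Econ=period 4; Robotics=period 3; Ethics=period 2; Networks=period 1.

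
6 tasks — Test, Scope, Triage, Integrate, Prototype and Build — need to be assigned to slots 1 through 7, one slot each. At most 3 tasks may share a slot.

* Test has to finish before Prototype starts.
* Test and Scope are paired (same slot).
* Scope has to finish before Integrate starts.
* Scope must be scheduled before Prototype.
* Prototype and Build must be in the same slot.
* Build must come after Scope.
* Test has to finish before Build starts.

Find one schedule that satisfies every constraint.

Test in 1; Scope in 1; Integrate in 2; Build in 2; Prototype in 2; Triage in 1

Checking: Test(1) before Prototype(2); Scope(1) before Prototype(2); Scope(1) before Build(2); Scope(1) before Integrate(2); Test(1) before Build(2); Prototype = Build = 2; Test = Scope = 1; max 3 per slot (cap 3).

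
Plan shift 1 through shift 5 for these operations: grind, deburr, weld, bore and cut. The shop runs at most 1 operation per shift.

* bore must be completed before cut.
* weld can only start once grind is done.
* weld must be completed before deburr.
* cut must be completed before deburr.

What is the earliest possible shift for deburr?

Precedence pushes deburr to at least shift 3.
deburr at shift 5 is achievable: weld -> shift 2, cut -> shift 4, bore -> shift 3, grind -> shift 1, deburr -> shift 5.
Nothing earlier works — the capacity limit rule out every shift before shift 5.

shift 5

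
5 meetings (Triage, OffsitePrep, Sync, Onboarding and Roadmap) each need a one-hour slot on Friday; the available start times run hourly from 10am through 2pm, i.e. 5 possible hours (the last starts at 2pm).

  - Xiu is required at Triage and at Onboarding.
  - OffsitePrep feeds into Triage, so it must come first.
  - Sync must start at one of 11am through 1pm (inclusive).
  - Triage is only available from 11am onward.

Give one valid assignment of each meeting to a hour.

Sync in 11am; OffsitePrep in 10am; Triage in 11am; Roadmap in 10am; Onboarding in 10am

Checking: OffsitePrep(10am) before Triage(11am); Triage(11am) != Onboarding(10am); Sync=11am in [11am,1pm]; Triage=11am in [11am,2pm].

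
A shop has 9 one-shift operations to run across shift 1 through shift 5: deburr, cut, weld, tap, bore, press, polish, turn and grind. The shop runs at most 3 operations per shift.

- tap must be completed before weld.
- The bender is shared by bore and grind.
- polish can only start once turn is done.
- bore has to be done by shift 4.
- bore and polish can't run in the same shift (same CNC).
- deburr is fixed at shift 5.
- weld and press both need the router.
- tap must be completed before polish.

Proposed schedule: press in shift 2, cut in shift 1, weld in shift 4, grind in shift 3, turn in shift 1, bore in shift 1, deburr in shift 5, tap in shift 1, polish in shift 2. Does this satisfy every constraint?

The bender is shared by bore and grind — holds.
deburr is fixed at shift 5 — holds.
tap must be completed before polish — holds.
bore has to be done by shift 4 — holds.
weld and press both need the router — holds.
bore and polish can't run in the same shift (same CNC) — holds.
polish can only start once turn is done — holds.
tap must be completed before weld — holds.
The shop runs at most 3 operations per shift — violated.

Invalid. The shop runs at most 3 operations per shift.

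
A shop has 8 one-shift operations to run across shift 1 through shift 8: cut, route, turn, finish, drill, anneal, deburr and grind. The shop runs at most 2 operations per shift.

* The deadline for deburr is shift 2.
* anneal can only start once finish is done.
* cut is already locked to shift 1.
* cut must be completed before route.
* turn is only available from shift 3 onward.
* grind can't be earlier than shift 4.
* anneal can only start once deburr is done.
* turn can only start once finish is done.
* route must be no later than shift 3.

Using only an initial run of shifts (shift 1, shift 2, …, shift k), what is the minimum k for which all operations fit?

The precedence chain requires at least 2 distinct shifts.
With at most 2 per shift and 8 operations, at least 4 shifts are needed.
grind can't be placed before shift 4, so the schedule must run through at least shift 4.
4 works (last occupied shift: shift 4): for example drill -> shift 4; finish -> shift 2; deburr -> shift 1; grind -> shift 4; cut -> shift 1; turn -> shift 3; anneal -> shift 3; route -> shift 2.

4 shifts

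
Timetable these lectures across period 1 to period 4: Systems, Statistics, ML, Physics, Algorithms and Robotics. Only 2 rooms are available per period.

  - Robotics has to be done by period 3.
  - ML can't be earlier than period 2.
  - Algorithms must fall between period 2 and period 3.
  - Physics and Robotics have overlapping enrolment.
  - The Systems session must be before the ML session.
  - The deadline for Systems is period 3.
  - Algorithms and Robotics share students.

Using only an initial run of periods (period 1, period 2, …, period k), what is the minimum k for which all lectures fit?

3

The precedence chain requires at least 2 distinct periods.
With at most 2 per period and 6 lectures, at least 3 periods are needed.
3 works (last occupied period: period 3): for example Algorithms in period 2, Systems in period 1, ML in period 2, Physics in period 1, Robotics in period 3, Statistics in period 3.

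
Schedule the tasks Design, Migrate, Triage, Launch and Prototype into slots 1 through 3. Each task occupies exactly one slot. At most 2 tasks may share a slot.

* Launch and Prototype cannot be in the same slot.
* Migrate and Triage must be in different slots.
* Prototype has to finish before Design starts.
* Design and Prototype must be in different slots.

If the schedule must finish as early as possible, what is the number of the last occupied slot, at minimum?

The precedence chain requires at least 2 distinct slots.
With at most 2 per slot and 5 tasks, at least 3 slots are needed.
3 works (last occupied slot: 3): for example Design=2, Migrate=1, Launch=3, Prototype=1, Triage=2.

slot 3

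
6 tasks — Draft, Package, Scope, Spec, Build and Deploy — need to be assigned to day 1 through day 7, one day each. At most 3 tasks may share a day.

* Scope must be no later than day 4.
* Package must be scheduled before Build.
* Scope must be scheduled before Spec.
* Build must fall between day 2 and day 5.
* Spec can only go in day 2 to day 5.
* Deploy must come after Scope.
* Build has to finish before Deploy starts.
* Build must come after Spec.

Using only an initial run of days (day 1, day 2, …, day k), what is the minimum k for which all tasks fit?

4 days

The precedence chain requires at least 4 distinct days.
With at most 3 per day and 6 tasks, at least 2 days are needed.
4 works (last occupied day: day 4): for example Build in day 3, Spec in day 2, Package in day 1, Deploy in day 4, Draft in day 1, Scope in day 1.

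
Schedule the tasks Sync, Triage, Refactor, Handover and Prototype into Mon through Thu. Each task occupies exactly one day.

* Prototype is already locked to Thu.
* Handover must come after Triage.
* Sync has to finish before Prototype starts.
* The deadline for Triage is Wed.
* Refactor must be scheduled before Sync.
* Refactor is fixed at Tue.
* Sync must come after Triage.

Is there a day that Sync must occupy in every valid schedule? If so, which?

Refactor is fixed at Tue and must come before Sync, so Sync is at least Wed.
Prototype is fixed at Thu and must come after Sync, so Sync is at most Wed.
So Sync must be Wed.

Wed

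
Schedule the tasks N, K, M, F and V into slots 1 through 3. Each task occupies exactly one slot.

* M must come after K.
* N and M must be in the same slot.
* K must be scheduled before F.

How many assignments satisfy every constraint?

15

Splitting on N: it can be 2 (6), 3 (9). Listing each branch's schedules as (K, M, F, V):
N=2: (1,2,2,1) (1,2,2,2) (1,2,2,3) (1,2,3,1) (1,2,3,2) (1,2,3,3) — 6.
N=3: (1,3,2,1) (1,3,2,2) (1,3,2,3) (1,3,3,1) (1,3,3,2) (1,3,3,3) (2,3,3,1) (2,3,3,2) (2,3,3,3) — 9.
Summing: 6 + 9 = 15.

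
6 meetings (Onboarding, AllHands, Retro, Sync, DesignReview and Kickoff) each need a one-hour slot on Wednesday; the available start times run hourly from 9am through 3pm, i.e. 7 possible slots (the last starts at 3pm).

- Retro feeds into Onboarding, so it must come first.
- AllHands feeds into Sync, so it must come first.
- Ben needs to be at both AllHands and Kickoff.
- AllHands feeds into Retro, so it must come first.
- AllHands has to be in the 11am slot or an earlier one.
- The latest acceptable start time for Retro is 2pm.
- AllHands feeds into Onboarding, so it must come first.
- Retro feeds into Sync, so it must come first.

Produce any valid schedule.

Retro -> 10am; DesignReview -> 9am; AllHands -> 9am; Sync -> 11am; Kickoff -> 10am; Onboarding -> 11am

Checking: Retro(10am) before Sync(11am); AllHands(9am) before Retro(10am); AllHands(9am) before Sync(11am); AllHands(9am) before Onboarding(11am); Retro(10am) before Onboarding(11am); AllHands(9am) != Kickoff(10am); AllHands=9am in [9am,11am]; Retro=10am in [9am,2pm].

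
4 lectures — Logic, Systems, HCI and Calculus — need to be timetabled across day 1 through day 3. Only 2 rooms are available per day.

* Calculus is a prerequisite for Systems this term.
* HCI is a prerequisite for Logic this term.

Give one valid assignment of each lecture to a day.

Calculus -> day 1; Systems -> day 2; HCI -> day 1; Logic -> day 2

Checking: HCI(day 1) before Logic(day 2); Calculus(day 1) before Systems(day 2); max 2 per day (cap 2).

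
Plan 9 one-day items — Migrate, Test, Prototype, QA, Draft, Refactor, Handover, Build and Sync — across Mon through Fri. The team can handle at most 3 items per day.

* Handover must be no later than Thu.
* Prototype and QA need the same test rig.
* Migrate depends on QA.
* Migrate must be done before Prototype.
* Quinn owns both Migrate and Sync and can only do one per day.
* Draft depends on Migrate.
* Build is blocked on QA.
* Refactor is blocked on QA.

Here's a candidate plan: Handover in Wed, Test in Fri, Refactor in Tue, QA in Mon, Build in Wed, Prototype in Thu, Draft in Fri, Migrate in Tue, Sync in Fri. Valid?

Yes, all constraints hold

Handover must be no later than Thu — holds.
Build is blocked on QA — holds.
Prototype and QA need the same test rig — holds.
The team can handle at most 3 items per day — holds.
Migrate must be done before Prototype — holds.
Migrate depends on QA — holds.
Draft depends on Migrate — holds.
Refactor is blocked on QA — holds.
Quinn owns both Migrate and Sync and can only do one per day — holds.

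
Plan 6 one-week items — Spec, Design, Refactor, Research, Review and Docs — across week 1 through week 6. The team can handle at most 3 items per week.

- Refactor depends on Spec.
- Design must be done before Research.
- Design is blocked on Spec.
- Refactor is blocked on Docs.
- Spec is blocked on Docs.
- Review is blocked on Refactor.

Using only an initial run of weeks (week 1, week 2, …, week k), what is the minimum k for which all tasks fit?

The precedence chain requires at least 4 distinct weeks.
With at most 3 per week and 6 tasks, at least 2 weeks are needed.
4 works (last occupied week: week 4): for example Spec=week 2, Docs=week 1, Review=week 4, Refactor=week 3, Research=week 4, Design=week 3.

4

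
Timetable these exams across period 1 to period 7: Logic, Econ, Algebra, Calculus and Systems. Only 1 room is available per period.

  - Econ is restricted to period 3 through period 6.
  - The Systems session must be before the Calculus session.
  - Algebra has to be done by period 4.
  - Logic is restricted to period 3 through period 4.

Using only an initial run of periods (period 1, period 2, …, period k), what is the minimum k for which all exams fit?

The precedence chain requires at least 2 distinct periods.
With at most 1 per period and 5 exams, at least 5 periods are needed.
Logic can't be placed before period 3, so the schedule must run through at least period 3.
5 works (last occupied period: period 5): for example Calculus in period 5; Logic in period 3; Econ in period 4; Algebra in period 1; Systems in period 2.

5 periods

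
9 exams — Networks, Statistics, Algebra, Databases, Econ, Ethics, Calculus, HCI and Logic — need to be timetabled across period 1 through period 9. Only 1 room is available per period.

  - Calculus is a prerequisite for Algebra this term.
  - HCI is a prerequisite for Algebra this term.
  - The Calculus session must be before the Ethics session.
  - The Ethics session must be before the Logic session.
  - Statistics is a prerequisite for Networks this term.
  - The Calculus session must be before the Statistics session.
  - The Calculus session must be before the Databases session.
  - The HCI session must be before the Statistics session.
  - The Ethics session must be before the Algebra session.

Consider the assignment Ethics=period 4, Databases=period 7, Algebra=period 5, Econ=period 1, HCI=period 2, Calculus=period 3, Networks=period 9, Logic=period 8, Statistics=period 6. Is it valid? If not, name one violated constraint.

Yes, all constraints hold

The Ethics session must be before the Logic session — holds.
Calculus is a prerequisite for Algebra this term — holds.
The Calculus session must be before the Statistics session — holds.
The HCI session must be before the Statistics session — holds.
The Ethics session must be before the Algebra session — holds.
Statistics is a prerequisite for Networks this term — holds.
The Calculus session must be before the Databases session — holds.
The Calculus session must be before the Ethics session — holds.
HCI is a prerequisite for Algebra this term — holds.
Only 1 room is available per period — holds.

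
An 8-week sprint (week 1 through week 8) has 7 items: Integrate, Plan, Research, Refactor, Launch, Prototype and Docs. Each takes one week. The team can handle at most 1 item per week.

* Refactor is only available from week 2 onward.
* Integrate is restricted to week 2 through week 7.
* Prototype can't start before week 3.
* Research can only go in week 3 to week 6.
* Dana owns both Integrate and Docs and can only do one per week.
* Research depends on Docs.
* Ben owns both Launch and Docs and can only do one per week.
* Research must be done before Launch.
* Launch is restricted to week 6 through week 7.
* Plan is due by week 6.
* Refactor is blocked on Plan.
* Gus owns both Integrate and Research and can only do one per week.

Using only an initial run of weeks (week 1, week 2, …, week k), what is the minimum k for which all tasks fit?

7 weeks

The precedence chain requires at least 3 distinct weeks.
With at most 1 per week and 7 tasks, at least 7 weeks are needed.
Launch can't be placed before week 6, so the schedule must run through at least week 6.
7 works (last occupied week: week 7): for example Integrate in week 7, Launch in week 6, Plan in week 1, Docs in week 2, Prototype in week 4, Research in week 3, Refactor in week 5.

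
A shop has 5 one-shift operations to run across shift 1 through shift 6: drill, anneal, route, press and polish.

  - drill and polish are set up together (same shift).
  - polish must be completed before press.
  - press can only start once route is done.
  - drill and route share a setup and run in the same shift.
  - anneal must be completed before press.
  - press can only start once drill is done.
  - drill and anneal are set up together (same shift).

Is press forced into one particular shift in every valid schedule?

press can be shift 2 (e.g. drill=shift 1; anneal=shift 1; polish=shift 1; press=shift 2; route=shift 1) or shift 3 (e.g. polish=shift 1; route=shift 1; press=shift 3; anneal=shift 1; drill=shift 1).

No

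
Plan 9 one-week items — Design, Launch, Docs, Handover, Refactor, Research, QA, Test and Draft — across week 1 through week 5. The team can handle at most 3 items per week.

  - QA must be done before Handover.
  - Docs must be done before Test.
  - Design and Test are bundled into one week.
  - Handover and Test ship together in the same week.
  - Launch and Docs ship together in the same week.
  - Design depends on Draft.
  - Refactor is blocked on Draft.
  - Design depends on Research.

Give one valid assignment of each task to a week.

Draft in week 1, Docs in week 1, Design in week 3, Refactor in week 2, Research in week 2, Handover in week 3, Launch in week 1, Test in week 3, QA in week 2

Checking: Draft(week 1) before Refactor(week 2); Draft(week 1) before Design(week 3); Docs(week 1) before Test(week 3); Research(week 2) before Design(week 3); QA(week 2) before Handover(week 3); Design = Test = week 3; Launch = Docs = week 1; Handover = Test = week 3; max 3 per week (cap 3).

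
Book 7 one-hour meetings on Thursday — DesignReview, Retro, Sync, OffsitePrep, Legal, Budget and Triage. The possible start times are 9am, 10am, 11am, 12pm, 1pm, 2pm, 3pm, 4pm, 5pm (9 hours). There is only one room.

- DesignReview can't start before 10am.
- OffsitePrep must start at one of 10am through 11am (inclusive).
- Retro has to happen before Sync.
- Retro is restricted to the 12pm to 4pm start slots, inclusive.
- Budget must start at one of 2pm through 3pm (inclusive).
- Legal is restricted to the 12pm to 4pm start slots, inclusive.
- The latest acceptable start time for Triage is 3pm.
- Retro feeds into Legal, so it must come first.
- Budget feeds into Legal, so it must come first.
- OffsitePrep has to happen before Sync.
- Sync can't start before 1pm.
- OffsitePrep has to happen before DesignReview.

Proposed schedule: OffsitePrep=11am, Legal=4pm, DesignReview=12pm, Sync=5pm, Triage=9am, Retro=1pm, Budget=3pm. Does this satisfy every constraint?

Yes, all constraints hold

DesignReview can't start before 10am — holds.
The latest acceptable start time for Triage is 3pm — holds.
Sync can't start before 1pm — holds.
OffsitePrep has to happen before Sync — holds.
Budget must start at one of 2pm through 3pm (inclusive) — holds.
Retro feeds into Legal, so it must come first — holds.
Retro is restricted to the 12pm to 4pm start slots, inclusive — holds.
Retro has to happen before Sync — holds.
OffsitePrep has to happen before DesignReview — holds.
There is only one room — holds.
OffsitePrep must start at one of 10am through 11am (inclusive) — holds.
Budget feeds into Legal, so it must come first — holds.
Legal is restricted to the 12pm to 4pm start slots, inclusive — holds.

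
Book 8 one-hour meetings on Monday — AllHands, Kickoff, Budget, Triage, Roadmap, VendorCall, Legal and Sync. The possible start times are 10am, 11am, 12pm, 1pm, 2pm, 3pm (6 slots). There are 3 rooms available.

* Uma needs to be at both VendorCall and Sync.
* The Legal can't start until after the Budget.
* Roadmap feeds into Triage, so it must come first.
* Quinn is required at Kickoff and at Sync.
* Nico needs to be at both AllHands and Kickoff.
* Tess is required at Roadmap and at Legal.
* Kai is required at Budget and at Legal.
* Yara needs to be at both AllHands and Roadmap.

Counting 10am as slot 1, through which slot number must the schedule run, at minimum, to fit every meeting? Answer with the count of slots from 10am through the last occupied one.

The precedence chain requires at least 2 distinct slots.
With at most 3 per slot and 8 meetings, at least 3 slots are needed.
3 works (last occupied slot: 12pm): for example Budget in 10am, AllHands in 11am, VendorCall in 12pm, Sync in 10am, Roadmap in 10am, Triage in 11am, Legal in 11am, Kickoff in 12pm.

3 slots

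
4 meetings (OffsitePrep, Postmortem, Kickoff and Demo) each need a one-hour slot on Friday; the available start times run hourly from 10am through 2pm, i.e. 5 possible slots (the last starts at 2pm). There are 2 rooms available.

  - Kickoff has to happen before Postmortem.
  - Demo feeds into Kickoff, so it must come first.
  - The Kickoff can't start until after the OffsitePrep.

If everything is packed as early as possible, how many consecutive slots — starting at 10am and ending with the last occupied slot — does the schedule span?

3 slots

The precedence chain requires at least 3 distinct slots.
With at most 2 per slot and 4 meetings, at least 2 slots are needed.
3 works (last occupied slot: 12pm): for example Kickoff in 11am; Postmortem in 12pm; Demo in 10am; OffsitePrep in 10am.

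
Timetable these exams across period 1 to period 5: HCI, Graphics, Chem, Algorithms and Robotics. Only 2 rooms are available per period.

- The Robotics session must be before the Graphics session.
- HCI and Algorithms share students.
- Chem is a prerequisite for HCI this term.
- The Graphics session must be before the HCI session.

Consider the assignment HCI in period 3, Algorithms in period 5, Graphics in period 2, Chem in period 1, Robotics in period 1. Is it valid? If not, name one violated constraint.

Yes, all constraints hold

HCI and Algorithms share students — holds.
The Robotics session must be before the Graphics session — holds.
The Graphics session must be before the HCI session — holds.
Chem is a prerequisite for HCI this term — holds.
Only 2 rooms are available per period — holds.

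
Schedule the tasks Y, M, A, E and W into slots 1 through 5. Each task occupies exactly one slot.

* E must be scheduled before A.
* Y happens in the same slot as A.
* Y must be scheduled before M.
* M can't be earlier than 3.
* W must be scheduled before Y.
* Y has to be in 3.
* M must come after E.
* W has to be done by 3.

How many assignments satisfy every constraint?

8

Splitting on M: it can be 4 (4), 5 (4). Listing each branch's schedules as (Y, A, E, W):
M=4: (3,3,1,1) (3,3,1,2) (3,3,2,1) (3,3,2,2) — 4.
M=5: (3,3,1,1) (3,3,1,2) (3,3,2,1) (3,3,2,2) — 4.
Summing: 4 + 4 = 8.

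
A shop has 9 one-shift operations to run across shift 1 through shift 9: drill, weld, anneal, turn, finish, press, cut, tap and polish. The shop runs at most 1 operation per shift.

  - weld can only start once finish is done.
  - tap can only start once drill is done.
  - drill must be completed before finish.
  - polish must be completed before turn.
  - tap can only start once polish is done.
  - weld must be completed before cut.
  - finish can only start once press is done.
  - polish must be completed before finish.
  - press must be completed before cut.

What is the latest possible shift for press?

Downstream work caps press at shift 6.
press at shift 6 is achievable: polish in shift 1; tap in shift 3; press in shift 6; turn in shift 4; drill in shift 2; cut in shift 9; anneal in shift 5; weld in shift 8; finish in shift 7.

shift 6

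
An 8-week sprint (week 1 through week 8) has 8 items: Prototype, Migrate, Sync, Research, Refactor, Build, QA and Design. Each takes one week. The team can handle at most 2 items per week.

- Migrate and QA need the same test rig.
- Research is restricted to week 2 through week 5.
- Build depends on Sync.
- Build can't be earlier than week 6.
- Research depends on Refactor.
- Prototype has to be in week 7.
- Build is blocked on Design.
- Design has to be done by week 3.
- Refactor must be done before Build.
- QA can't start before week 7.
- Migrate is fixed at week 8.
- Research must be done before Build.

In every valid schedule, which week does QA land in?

QA's window is week 7–week 8.
Migrate is fixed at week 8, and QA can't share a week with Migrate.
So QA must be week 7.

week 7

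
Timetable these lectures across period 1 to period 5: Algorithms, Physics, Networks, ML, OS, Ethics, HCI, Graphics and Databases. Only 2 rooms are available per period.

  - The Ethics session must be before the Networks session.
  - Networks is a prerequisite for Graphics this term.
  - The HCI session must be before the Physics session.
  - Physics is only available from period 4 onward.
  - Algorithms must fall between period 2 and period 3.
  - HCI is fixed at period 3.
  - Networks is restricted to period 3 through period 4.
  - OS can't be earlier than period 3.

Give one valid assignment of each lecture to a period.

OS=period 4, Ethics=period 1, ML=period 1, Algorithms=period 2, Networks=period 3, Graphics=period 5, Databases=period 2, HCI=period 3, Physics=period 4

Checking: Ethics(period 1) before Networks(period 3); HCI(period 3) before Physics(period 4); Networks(period 3) before Graphics(period 5); HCI=period 3 in [period 3,period 3]; Physics=period 4 in [period 4,period 5]; Networks=period 3 in [period 3,period 4]; OS=period 4 in [period 3,period 5]; Algorithms=period 2 in [period 2,period 3]; max 2 per period (cap 2).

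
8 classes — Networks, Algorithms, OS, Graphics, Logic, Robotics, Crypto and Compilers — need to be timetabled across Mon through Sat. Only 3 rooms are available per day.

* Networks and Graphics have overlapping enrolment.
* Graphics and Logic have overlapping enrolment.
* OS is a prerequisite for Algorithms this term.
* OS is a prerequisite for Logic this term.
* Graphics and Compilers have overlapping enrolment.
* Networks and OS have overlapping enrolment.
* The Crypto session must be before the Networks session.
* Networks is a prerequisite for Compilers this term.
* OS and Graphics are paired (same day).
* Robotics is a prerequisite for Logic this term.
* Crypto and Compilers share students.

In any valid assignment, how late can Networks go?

Fri

Precedence pushes Networks to at least Tue; downstream work caps Networks at Fri.
Networks at Fri is achievable: Algorithms=Tue; OS=Mon; Networks=Fri; Robotics=Mon; Graphics=Mon; Logic=Tue; Compilers=Sat; Crypto=Tue.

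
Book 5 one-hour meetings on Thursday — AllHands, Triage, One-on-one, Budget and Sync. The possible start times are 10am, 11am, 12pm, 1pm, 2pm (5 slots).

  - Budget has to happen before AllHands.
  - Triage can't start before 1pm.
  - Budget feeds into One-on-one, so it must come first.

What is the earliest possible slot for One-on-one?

Precedence pushes One-on-one to at least 11am.
One-on-one at 11am is achievable: One-on-one in 11am; Budget in 10am; AllHands in 11am; Triage in 1pm; Sync in 10am.

11am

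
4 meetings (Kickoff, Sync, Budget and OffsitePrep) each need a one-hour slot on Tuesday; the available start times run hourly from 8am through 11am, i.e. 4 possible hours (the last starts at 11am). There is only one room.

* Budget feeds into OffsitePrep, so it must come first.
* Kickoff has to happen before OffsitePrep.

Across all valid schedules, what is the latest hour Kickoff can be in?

10am

Downstream work caps Kickoff at 10am.
Kickoff at 10am is achievable: OffsitePrep=11am; Budget=8am; Sync=9am; Kickoff=10am.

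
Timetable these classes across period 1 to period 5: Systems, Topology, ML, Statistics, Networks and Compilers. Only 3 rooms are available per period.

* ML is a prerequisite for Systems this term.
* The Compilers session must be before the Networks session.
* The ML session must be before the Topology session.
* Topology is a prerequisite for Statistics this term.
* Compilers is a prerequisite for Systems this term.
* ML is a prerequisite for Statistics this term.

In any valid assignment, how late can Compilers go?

period 4

Downstream work caps Compilers at period 4.
Compilers at period 4 is achievable: ML -> period 1, Statistics -> period 3, Compilers -> period 4, Systems -> period 5, Topology -> period 2, Networks -> period 5.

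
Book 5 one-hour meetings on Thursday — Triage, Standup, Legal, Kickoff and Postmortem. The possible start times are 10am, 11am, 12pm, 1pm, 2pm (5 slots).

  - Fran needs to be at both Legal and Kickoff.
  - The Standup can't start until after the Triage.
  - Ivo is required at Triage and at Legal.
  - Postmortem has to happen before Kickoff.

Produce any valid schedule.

Postmortem in 10am, Triage in 10am, Legal in 12pm, Kickoff in 11am, Standup in 11am

Checking: Postmortem(10am) before Kickoff(11am); Triage(10am) before Standup(11am); Triage(10am) != Legal(12pm); Legal(12pm) != Kickoff(11am).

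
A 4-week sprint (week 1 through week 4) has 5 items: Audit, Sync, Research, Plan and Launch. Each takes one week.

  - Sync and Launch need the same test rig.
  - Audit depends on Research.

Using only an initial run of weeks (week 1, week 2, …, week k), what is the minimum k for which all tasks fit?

2 weeks

The precedence chain requires at least 2 distinct weeks.
2 works (last occupied week: week 2): for example Sync -> week 1; Audit -> week 2; Research -> week 1; Plan -> week 1; Launch -> week 2.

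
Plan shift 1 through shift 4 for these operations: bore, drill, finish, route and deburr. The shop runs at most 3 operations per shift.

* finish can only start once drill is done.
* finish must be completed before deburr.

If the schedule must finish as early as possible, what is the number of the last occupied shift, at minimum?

3

The precedence chain requires at least 3 distinct shifts.
With at most 3 per shift and 5 operations, at least 2 shifts are needed.
3 works (last occupied shift: shift 3): for example finish=shift 2; drill=shift 1; deburr=shift 3; route=shift 1; bore=shift 1.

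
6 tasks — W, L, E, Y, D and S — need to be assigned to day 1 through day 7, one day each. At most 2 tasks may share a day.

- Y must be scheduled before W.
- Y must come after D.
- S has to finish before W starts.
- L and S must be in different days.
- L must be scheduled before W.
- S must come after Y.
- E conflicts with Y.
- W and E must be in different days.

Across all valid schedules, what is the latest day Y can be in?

day 5

Precedence pushes Y to at least day 2; downstream work caps Y at day 5.
Y at day 5 is achievable: D=day 1; W=day 7; L=day 1; E=day 2; Y=day 5; S=day 6.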